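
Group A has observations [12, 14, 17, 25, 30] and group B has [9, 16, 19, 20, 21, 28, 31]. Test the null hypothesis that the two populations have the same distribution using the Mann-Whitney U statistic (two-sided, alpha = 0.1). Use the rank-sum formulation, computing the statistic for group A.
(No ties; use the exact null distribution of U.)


Step 1: Combine and sort all 12 observations; assign midranks.
sorted (value, group): (9,Y), (12,X), (14,X), (16,Y), (17,X), (19,Y), (20,Y), (21,Y), (25,X), (28,Y), (30,X), (31,Y)
ranks: 9->1, 12->2, 14->3, 16->4, 17->5, 19->6, 20->7, 21->8, 25->9, 28->10, 30->11, 31->12
Step 2: Rank sum for X: R1 = 2 + 3 + 5 + 9 + 11 = 30.
Step 3: U_X = R1 - n1(n1+1)/2 = 30 - 5*6/2 = 30 - 15 = 15.
       U_Y = n1*n2 - U_X = 35 - 15 = 20.
Step 4: No ties, so the exact null distribution of U (based on enumerating the C(12,5) = 792 equally likely rank assignments) gives the two-sided p-value.
Step 5: p-value = 0.755051; compare to alpha = 0.1. fail to reject H0.

U_X = 15, p = 0.755051, fail to reject H0 at alpha = 0.1.


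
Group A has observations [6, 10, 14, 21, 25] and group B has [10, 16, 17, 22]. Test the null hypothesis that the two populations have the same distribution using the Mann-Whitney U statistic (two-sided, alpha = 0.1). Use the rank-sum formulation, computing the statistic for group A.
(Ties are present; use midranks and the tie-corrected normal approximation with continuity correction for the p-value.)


Step 1: Combine and sort all 9 observations; assign midranks.
sorted (value, group): (6,X), (10,X), (10,Y), (14,X), (16,Y), (17,Y), (21,X), (22,Y), (25,X)
ranks: 6->1, 10->2.5, 10->2.5, 14->4, 16->5, 17->6, 21->7, 22->8, 25->9
Step 2: Rank sum for X: R1 = 1 + 2.5 + 4 + 7 + 9 = 23.5.
Step 3: U_X = R1 - n1(n1+1)/2 = 23.5 - 5*6/2 = 23.5 - 15 = 8.5.
       U_Y = n1*n2 - U_X = 20 - 8.5 = 11.5.
Step 4: Ties are present, so use the tie-corrected normal approximation (with continuity correction) for the p-value.
Step 5: p-value = 0.805701; compare to alpha = 0.1. fail to reject H0.

U_X = 8.5, p = 0.805701, fail to reject H0 at alpha = 0.1.


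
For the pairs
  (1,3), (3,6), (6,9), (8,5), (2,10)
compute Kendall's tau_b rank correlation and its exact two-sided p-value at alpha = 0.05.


Step 1: Enumerate the 10 unordered pairs (i,j) with i<j and classify each by sign(x_j-x_i) * sign(y_j-y_i).
  (1,2):dx=+2,dy=+3->C; (1,3):dx=+5,dy=+6->C; (1,4):dx=+7,dy=+2->C; (1,5):dx=+1,dy=+7->C
  (2,3):dx=+3,dy=+3->C; (2,4):dx=+5,dy=-1->D; (2,5):dx=-1,dy=+4->D; (3,4):dx=+2,dy=-4->D
  (3,5):dx=-4,dy=+1->D; (4,5):dx=-6,dy=+5->D
Step 2: C = 5, D = 5, total pairs = 10.
Step 3: tau = (C - D)/(n(n-1)/2) = (5 - 5)/10 = 0.000000.
Step 4: Exact two-sided p-value (enumerate n! = 120 permutations of y under H0): p = 1.000000.
Step 5: alpha = 0.05. fail to reject H0.

tau_b = 0.0000 (C=5, D=5), p = 1.000000, fail to reject H0.


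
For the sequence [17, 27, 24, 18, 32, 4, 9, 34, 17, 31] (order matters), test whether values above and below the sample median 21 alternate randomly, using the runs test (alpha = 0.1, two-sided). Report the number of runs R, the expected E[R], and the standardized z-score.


Step 1: Compute median = 21; label A = above, B = below.
Labels in order: BAABABBABA  (n_A = 5, n_B = 5)
Step 2: Count runs R = 8.
Step 3: Under H0 (random ordering), E[R] = 2*n_A*n_B/(n_A+n_B) + 1 = 2*5*5/10 + 1 = 6.0000.
        Var[R] = 2*n_A*n_B*(2*n_A*n_B - n_A - n_B) / ((n_A+n_B)^2 * (n_A+n_B-1)) = 2000/900 = 2.2222.
        SD[R] = 1.4907.
Step 4: Continuity-corrected z = (R - 0.5 - E[R]) / SD[R] = (8 - 0.5 - 6.0000) / 1.4907 = 1.0062.
Step 5: Two-sided p-value via normal approximation = 2*(1 - Phi(|z|)) = 0.314305.
Step 6: alpha = 0.1. fail to reject H0.

R = 8, z = 1.0062, p = 0.314305, fail to reject H0.


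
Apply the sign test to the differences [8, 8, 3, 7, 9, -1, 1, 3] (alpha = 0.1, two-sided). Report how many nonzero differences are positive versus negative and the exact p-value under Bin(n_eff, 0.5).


Step 1: Discard zero differences. Original n = 8; n_eff = number of nonzero differences = 8.
Nonzero differences (with sign): +8, +8, +3, +7, +9, -1, +1, +3
Step 2: Count signs: positive = 7, negative = 1.
Step 3: Under H0: P(positive) = 0.5, so the number of positives S ~ Bin(8, 0.5).
Step 4: Two-sided exact p-value = sum of Bin(8,0.5) probabilities at or below the observed probability = 0.070312.
Step 5: alpha = 0.1. reject H0.

n_eff = 8, pos = 7, neg = 1, p = 0.070312, reject H0.


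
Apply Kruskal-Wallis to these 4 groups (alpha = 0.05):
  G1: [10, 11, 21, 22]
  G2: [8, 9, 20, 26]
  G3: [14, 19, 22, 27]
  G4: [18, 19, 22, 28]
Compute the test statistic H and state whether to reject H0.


Step 1: Combine all N = 16 observations and assign midranks.
sorted (value, group, rank): (8,G2,1), (9,G2,2), (10,G1,3), (11,G1,4), (14,G3,5), (18,G4,6), (19,G3,7.5), (19,G4,7.5), (20,G2,9), (21,G1,10), (22,G1,12), (22,G3,12), (22,G4,12), (26,G2,14), (27,G3,15), (28,G4,16)
Step 2: Sum ranks within each group.
R_1 = 29 (n_1 = 4)
R_2 = 26 (n_2 = 4)
R_3 = 39.5 (n_3 = 4)
R_4 = 41.5 (n_4 = 4)
Step 3: H = 12/(N(N+1)) * sum(R_i^2/n_i) - 3(N+1)
     = 12/(16*17) * (29^2/4 + 26^2/4 + 39.5^2/4 + 41.5^2/4) - 3*17
     = 0.044118 * 1199.88 - 51
     = 1.935662.
Step 4: Ties present; correction factor C = 1 - 30/(16^3 - 16) = 0.992647. Corrected H = 1.935662 / 0.992647 = 1.950000.
Step 5: Under H0, H ~ chi^2(3); p-value = 0.582849.
Step 6: alpha = 0.05. fail to reject H0.

H = 1.9500, df = 3, p = 0.582849, fail to reject H0.


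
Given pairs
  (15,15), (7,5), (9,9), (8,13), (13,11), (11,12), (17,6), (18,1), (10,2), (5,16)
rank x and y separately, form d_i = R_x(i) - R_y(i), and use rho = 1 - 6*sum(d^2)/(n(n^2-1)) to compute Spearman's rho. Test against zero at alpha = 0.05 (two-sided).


Step 1: Rank x and y separately (midranks; no ties here).
rank(x): 15->8, 7->2, 9->4, 8->3, 13->7, 11->6, 17->9, 18->10, 10->5, 5->1
rank(y): 15->9, 5->3, 9->5, 13->8, 11->6, 12->7, 6->4, 1->1, 2->2, 16->10
Step 2: d_i = R_x(i) - R_y(i); compute d_i^2.
  (8-9)^2=1, (2-3)^2=1, (4-5)^2=1, (3-8)^2=25, (7-6)^2=1, (6-7)^2=1, (9-4)^2=25, (10-1)^2=81, (5-2)^2=9, (1-10)^2=81
sum(d^2) = 226.
Step 3: rho = 1 - 6*226 / (10*(10^2 - 1)) = 1 - 1356/990 = -0.369697.
Step 4: Under H0, t = rho * sqrt((n-2)/(1-rho^2)) = -1.1254 ~ t(8).
Step 5: Two-sided p-value from the t-distribution with 8 df = 0.293050.
Step 6: alpha = 0.05. fail to reject H0.

rho = -0.3697, p = 0.293050, fail to reject H0 at alpha = 0.05.


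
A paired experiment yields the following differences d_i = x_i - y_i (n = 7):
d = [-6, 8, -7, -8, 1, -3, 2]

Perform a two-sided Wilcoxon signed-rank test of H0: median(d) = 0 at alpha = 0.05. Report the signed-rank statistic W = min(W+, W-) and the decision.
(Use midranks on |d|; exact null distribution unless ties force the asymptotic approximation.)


Step 1: Drop any zero differences (none here) and take |d_i|.
|d| = [6, 8, 7, 8, 1, 3, 2]
Step 2: Midrank |d_i| (ties get averaged ranks).
ranks: |6|->4, |8|->6.5, |7|->5, |8|->6.5, |1|->1, |3|->3, |2|->2
Step 3: Attach original signs; sum ranks with positive sign and with negative sign.
W+ = 6.5 + 1 + 2 = 9.5
W- = 4 + 5 + 6.5 + 3 = 18.5
(Check: W+ + W- = 28 should equal n(n+1)/2 = 28.)
Step 4: Test statistic W = min(W+, W-) = 9.5.
Step 5: Ties in |d|, so use the tie-corrected normal approximation.
        E[W] = n(n+1)/4 = 7*8/4 = 14.
        Tie groups: |d|=8 (t=2); sum(t^3 - t) = 6.
        Var[W] = n(n+1)(2n+1)/24 - sum(t^3-t)/48 = 840/24 - 6/48 = 34.875.
        z = (W - E[W]) / sqrt(Var[W]) = (9.5 - 14) / 5.9055 = -0.7620.
        Two-sided p = 2*Phi(z) = 0.446060.
Step 6: alpha = 0.05. fail to reject H0.

W+ = 9.5, W- = 18.5, W = min = 9.5, p = 0.446060, fail to reject H0.


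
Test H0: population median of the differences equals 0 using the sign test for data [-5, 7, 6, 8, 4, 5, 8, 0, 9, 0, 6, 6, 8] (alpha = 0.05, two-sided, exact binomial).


Step 1: Discard zero differences. Original n = 13; n_eff = number of nonzero differences = 11.
Nonzero differences (with sign): -5, +7, +6, +8, +4, +5, +8, +9, +6, +6, +8
Step 2: Count signs: positive = 10, negative = 1.
Step 3: Under H0: P(positive) = 0.5, so the number of positives S ~ Bin(11, 0.5).
Step 4: Two-sided exact p-value = sum of Bin(11,0.5) probabilities at or below the observed probability = 0.011719.
Step 5: alpha = 0.05. reject H0.

n_eff = 11, pos = 10, neg = 1, p = 0.011719, reject H0.


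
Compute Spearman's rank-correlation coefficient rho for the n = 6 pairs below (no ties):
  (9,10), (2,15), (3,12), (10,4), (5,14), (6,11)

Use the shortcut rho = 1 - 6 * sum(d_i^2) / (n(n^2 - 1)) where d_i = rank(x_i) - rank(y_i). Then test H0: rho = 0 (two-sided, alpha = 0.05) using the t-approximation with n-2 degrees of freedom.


Step 1: Rank x and y separately (midranks; no ties here).
rank(x): 9->5, 2->1, 3->2, 10->6, 5->3, 6->4
rank(y): 10->2, 15->6, 12->4, 4->1, 14->5, 11->3
Step 2: d_i = R_x(i) - R_y(i); compute d_i^2.
  (5-2)^2=9, (1-6)^2=25, (2-4)^2=4, (6-1)^2=25, (3-5)^2=4, (4-3)^2=1
sum(d^2) = 68.
Step 3: rho = 1 - 6*68 / (6*(6^2 - 1)) = 1 - 408/210 = -0.942857.
Step 4: Under H0, t = rho * sqrt((n-2)/(1-rho^2)) = -5.6595 ~ t(4).
Step 5: Two-sided p-value from the t-distribution with 4 df = 0.004805.
Step 6: alpha = 0.05. reject H0.

rho = -0.9429, p = 0.004805, reject H0 at alpha = 0.05.


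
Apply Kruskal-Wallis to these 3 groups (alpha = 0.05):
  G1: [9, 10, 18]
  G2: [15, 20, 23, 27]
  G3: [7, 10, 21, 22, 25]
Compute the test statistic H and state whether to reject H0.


Step 1: Combine all N = 12 observations and assign midranks.
sorted (value, group, rank): (7,G3,1), (9,G1,2), (10,G1,3.5), (10,G3,3.5), (15,G2,5), (18,G1,6), (20,G2,7), (21,G3,8), (22,G3,9), (23,G2,10), (25,G3,11), (27,G2,12)
Step 2: Sum ranks within each group.
R_1 = 11.5 (n_1 = 3)
R_2 = 34 (n_2 = 4)
R_3 = 32.5 (n_3 = 5)
Step 3: H = 12/(N(N+1)) * sum(R_i^2/n_i) - 3(N+1)
     = 12/(12*13) * (11.5^2/3 + 34^2/4 + 32.5^2/5) - 3*13
     = 0.076923 * 544.333 - 39
     = 2.871795.
Step 4: Ties present; correction factor C = 1 - 6/(12^3 - 12) = 0.996503. Corrected H = 2.871795 / 0.996503 = 2.881871.
Step 5: Under H0, H ~ chi^2(2); p-value = 0.236706.
Step 6: alpha = 0.05. fail to reject H0.

H = 2.8819, df = 2, p = 0.236706, fail to reject H0.


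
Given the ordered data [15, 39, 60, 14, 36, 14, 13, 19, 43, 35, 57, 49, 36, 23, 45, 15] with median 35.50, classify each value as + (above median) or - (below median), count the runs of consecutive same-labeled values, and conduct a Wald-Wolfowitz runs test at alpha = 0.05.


Step 1: Compute median = 35.50; label A = above, B = below.
Labels in order: BAABABBBABAAABAB  (n_A = 8, n_B = 8)
Step 2: Count runs R = 11.
Step 3: Under H0 (random ordering), E[R] = 2*n_A*n_B/(n_A+n_B) + 1 = 2*8*8/16 + 1 = 9.0000.
        Var[R] = 2*n_A*n_B*(2*n_A*n_B - n_A - n_B) / ((n_A+n_B)^2 * (n_A+n_B-1)) = 14336/3840 = 3.7333.
        SD[R] = 1.9322.
Step 4: Continuity-corrected z = (R - 0.5 - E[R]) / SD[R] = (11 - 0.5 - 9.0000) / 1.9322 = 0.7763.
Step 5: Two-sided p-value via normal approximation = 2*(1 - Phi(|z|)) = 0.437558.
Step 6: alpha = 0.05. fail to reject H0.

R = 11, z = 0.7763, p = 0.437558, fail to reject H0.


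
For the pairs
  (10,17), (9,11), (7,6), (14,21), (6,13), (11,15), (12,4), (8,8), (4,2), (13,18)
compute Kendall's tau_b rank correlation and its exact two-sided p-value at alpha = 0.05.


Step 1: Enumerate the 45 unordered pairs (i,j) with i<j and classify each by sign(x_j-x_i) * sign(y_j-y_i).
  (1,2):dx=-1,dy=-6->C; (1,3):dx=-3,dy=-11->C; (1,4):dx=+4,dy=+4->C; (1,5):dx=-4,dy=-4->C
  (1,6):dx=+1,dy=-2->D; (1,7):dx=+2,dy=-13->D; (1,8):dx=-2,dy=-9->C; (1,9):dx=-6,dy=-15->C
  (1,10):dx=+3,dy=+1->C; (2,3):dx=-2,dy=-5->C; (2,4):dx=+5,dy=+10->C; (2,5):dx=-3,dy=+2->D
  (2,6):dx=+2,dy=+4->C; (2,7):dx=+3,dy=-7->D; (2,8):dx=-1,dy=-3->C; (2,9):dx=-5,dy=-9->C
  (2,10):dx=+4,dy=+7->C; (3,4):dx=+7,dy=+15->C; (3,5):dx=-1,dy=+7->D; (3,6):dx=+4,dy=+9->C
  (3,7):dx=+5,dy=-2->D; (3,8):dx=+1,dy=+2->C; (3,9):dx=-3,dy=-4->C; (3,10):dx=+6,dy=+12->C
  (4,5):dx=-8,dy=-8->C; (4,6):dx=-3,dy=-6->C; (4,7):dx=-2,dy=-17->C; (4,8):dx=-6,dy=-13->C
  (4,9):dx=-10,dy=-19->C; (4,10):dx=-1,dy=-3->C; (5,6):dx=+5,dy=+2->C; (5,7):dx=+6,dy=-9->D
  (5,8):dx=+2,dy=-5->D; (5,9):dx=-2,dy=-11->C; (5,10):dx=+7,dy=+5->C; (6,7):dx=+1,dy=-11->D
  (6,8):dx=-3,dy=-7->C; (6,9):dx=-7,dy=-13->C; (6,10):dx=+2,dy=+3->C; (7,8):dx=-4,dy=+4->D
  (7,9):dx=-8,dy=-2->C; (7,10):dx=+1,dy=+14->C; (8,9):dx=-4,dy=-6->C; (8,10):dx=+5,dy=+10->C
  (9,10):dx=+9,dy=+16->C
Step 2: C = 35, D = 10, total pairs = 45.
Step 3: tau = (C - D)/(n(n-1)/2) = (35 - 10)/45 = 0.555556.
Step 4: Exact two-sided p-value (enumerate n! = 3628800 permutations of y under H0): p = 0.028609.
Step 5: alpha = 0.05. reject H0.

tau_b = 0.5556 (C=35, D=10), p = 0.028609, reject H0.


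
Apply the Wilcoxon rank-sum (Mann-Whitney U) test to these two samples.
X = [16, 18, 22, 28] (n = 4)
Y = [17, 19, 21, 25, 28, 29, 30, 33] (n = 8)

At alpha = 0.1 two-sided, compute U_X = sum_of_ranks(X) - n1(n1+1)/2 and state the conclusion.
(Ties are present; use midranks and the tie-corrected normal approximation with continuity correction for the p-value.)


Step 1: Combine and sort all 12 observations; assign midranks.
sorted (value, group): (16,X), (17,Y), (18,X), (19,Y), (21,Y), (22,X), (25,Y), (28,X), (28,Y), (29,Y), (30,Y), (33,Y)
ranks: 16->1, 17->2, 18->3, 19->4, 21->5, 22->6, 25->7, 28->8.5, 28->8.5, 29->10, 30->11, 33->12
Step 2: Rank sum for X: R1 = 1 + 3 + 6 + 8.5 = 18.5.
Step 3: U_X = R1 - n1(n1+1)/2 = 18.5 - 4*5/2 = 18.5 - 10 = 8.5.
       U_Y = n1*n2 - U_X = 32 - 8.5 = 23.5.
Step 4: Ties are present, so use the tie-corrected normal approximation (with continuity correction) for the p-value.
Step 5: p-value = 0.233663; compare to alpha = 0.1. fail to reject H0.

U_X = 8.5, p = 0.233663, fail to reject H0 at alpha = 0.1.


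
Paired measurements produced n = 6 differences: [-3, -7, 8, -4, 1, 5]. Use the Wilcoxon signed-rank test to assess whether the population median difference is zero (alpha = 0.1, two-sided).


Step 1: Drop any zero differences (none here) and take |d_i|.
|d| = [3, 7, 8, 4, 1, 5]
Step 2: Midrank |d_i| (ties get averaged ranks).
ranks: |3|->2, |7|->5, |8|->6, |4|->3, |1|->1, |5|->4
Step 3: Attach original signs; sum ranks with positive sign and with negative sign.
W+ = 6 + 1 + 4 = 11
W- = 2 + 5 + 3 = 10
(Check: W+ + W- = 21 should equal n(n+1)/2 = 21.)
Step 4: Test statistic W = min(W+, W-) = 10.
Step 5: No ties, so the exact null distribution over the 2^6 = 64 sign assignments gives the two-sided p-value = 1.000000.
Step 6: alpha = 0.1. fail to reject H0.

W+ = 11, W- = 10, W = min = 10, p = 1.000000, fail to reject H0.


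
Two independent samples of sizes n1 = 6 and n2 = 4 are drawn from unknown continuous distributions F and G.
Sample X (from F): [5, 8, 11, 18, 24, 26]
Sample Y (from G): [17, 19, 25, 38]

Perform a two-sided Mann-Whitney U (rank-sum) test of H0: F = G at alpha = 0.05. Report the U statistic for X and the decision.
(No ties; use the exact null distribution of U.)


Step 1: Combine and sort all 10 observations; assign midranks.
sorted (value, group): (5,X), (8,X), (11,X), (17,Y), (18,X), (19,Y), (24,X), (25,Y), (26,X), (38,Y)
ranks: 5->1, 8->2, 11->3, 17->4, 18->5, 19->6, 24->7, 25->8, 26->9, 38->10
Step 2: Rank sum for X: R1 = 1 + 2 + 3 + 5 + 7 + 9 = 27.
Step 3: U_X = R1 - n1(n1+1)/2 = 27 - 6*7/2 = 27 - 21 = 6.
       U_Y = n1*n2 - U_X = 24 - 6 = 18.
Step 4: No ties, so the exact null distribution of U (based on enumerating the C(10,6) = 210 equally likely rank assignments) gives the two-sided p-value.
Step 5: p-value = 0.257143; compare to alpha = 0.05. fail to reject H0.

U_X = 6, p = 0.257143, fail to reject H0 at alpha = 0.05.


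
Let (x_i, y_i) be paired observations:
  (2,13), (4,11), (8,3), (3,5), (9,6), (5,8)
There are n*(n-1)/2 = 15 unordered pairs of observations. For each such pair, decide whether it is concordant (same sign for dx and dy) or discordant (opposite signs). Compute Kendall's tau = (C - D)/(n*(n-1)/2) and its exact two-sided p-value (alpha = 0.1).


Step 1: Enumerate the 15 unordered pairs (i,j) with i<j and classify each by sign(x_j-x_i) * sign(y_j-y_i).
  (1,2):dx=+2,dy=-2->D; (1,3):dx=+6,dy=-10->D; (1,4):dx=+1,dy=-8->D; (1,5):dx=+7,dy=-7->D
  (1,6):dx=+3,dy=-5->D; (2,3):dx=+4,dy=-8->D; (2,4):dx=-1,dy=-6->C; (2,5):dx=+5,dy=-5->D
  (2,6):dx=+1,dy=-3->D; (3,4):dx=-5,dy=+2->D; (3,5):dx=+1,dy=+3->C; (3,6):dx=-3,dy=+5->D
  (4,5):dx=+6,dy=+1->C; (4,6):dx=+2,dy=+3->C; (5,6):dx=-4,dy=+2->D
Step 2: C = 4, D = 11, total pairs = 15.
Step 3: tau = (C - D)/(n(n-1)/2) = (4 - 11)/15 = -0.466667.
Step 4: Exact two-sided p-value (enumerate n! = 720 permutations of y under H0): p = 0.272222.
Step 5: alpha = 0.1. fail to reject H0.

tau_b = -0.4667 (C=4, D=11), p = 0.272222, fail to reject H0.


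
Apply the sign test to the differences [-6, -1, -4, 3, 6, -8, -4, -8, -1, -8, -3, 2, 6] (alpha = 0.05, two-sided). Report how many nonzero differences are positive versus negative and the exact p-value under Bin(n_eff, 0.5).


Step 1: Discard zero differences. Original n = 13; n_eff = number of nonzero differences = 13.
Nonzero differences (with sign): -6, -1, -4, +3, +6, -8, -4, -8, -1, -8, -3, +2, +6
Step 2: Count signs: positive = 4, negative = 9.
Step 3: Under H0: P(positive) = 0.5, so the number of positives S ~ Bin(13, 0.5).
Step 4: Two-sided exact p-value = sum of Bin(13,0.5) probabilities at or below the observed probability = 0.266846.
Step 5: alpha = 0.05. fail to reject H0.

n_eff = 13, pos = 4, neg = 9, p = 0.266846, fail to reject H0.


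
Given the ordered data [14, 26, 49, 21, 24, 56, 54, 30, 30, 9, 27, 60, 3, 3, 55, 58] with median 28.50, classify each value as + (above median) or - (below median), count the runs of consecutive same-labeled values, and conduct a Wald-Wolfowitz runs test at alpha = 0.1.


Step 1: Compute median = 28.50; label A = above, B = below.
Labels in order: BBABBAAAABBABBAA  (n_A = 8, n_B = 8)
Step 2: Count runs R = 8.
Step 3: Under H0 (random ordering), E[R] = 2*n_A*n_B/(n_A+n_B) + 1 = 2*8*8/16 + 1 = 9.0000.
        Var[R] = 2*n_A*n_B*(2*n_A*n_B - n_A - n_B) / ((n_A+n_B)^2 * (n_A+n_B-1)) = 14336/3840 = 3.7333.
        SD[R] = 1.9322.
Step 4: Continuity-corrected z = (R + 0.5 - E[R]) / SD[R] = (8 + 0.5 - 9.0000) / 1.9322 = -0.2588.
Step 5: Two-sided p-value via normal approximation = 2*(1 - Phi(|z|)) = 0.795809.
Step 6: alpha = 0.1. fail to reject H0.

R = 8, z = -0.2588, p = 0.795809, fail to reject H0.


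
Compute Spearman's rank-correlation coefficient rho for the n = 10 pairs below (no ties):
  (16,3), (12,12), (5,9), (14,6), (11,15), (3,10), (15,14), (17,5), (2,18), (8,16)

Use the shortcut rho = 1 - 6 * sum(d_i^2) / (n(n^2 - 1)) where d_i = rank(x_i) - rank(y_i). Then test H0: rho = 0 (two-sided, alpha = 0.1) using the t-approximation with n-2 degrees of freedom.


Step 1: Rank x and y separately (midranks; no ties here).
rank(x): 16->9, 12->6, 5->3, 14->7, 11->5, 3->2, 15->8, 17->10, 2->1, 8->4
rank(y): 3->1, 12->6, 9->4, 6->3, 15->8, 10->5, 14->7, 5->2, 18->10, 16->9
Step 2: d_i = R_x(i) - R_y(i); compute d_i^2.
  (9-1)^2=64, (6-6)^2=0, (3-4)^2=1, (7-3)^2=16, (5-8)^2=9, (2-5)^2=9, (8-7)^2=1, (10-2)^2=64, (1-10)^2=81, (4-9)^2=25
sum(d^2) = 270.
Step 3: rho = 1 - 6*270 / (10*(10^2 - 1)) = 1 - 1620/990 = -0.636364.
Step 4: Under H0, t = rho * sqrt((n-2)/(1-rho^2)) = -2.3333 ~ t(8).
Step 5: Two-sided p-value from the t-distribution with 8 df = 0.047912.
Step 6: alpha = 0.1. reject H0.

rho = -0.6364, p = 0.047912, reject H0 at alpha = 0.1.


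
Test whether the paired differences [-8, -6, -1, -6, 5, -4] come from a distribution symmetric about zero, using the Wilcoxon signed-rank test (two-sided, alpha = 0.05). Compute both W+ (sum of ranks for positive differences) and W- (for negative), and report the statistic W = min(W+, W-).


Step 1: Drop any zero differences (none here) and take |d_i|.
|d| = [8, 6, 1, 6, 5, 4]
Step 2: Midrank |d_i| (ties get averaged ranks).
ranks: |8|->6, |6|->4.5, |1|->1, |6|->4.5, |5|->3, |4|->2
Step 3: Attach original signs; sum ranks with positive sign and with negative sign.
W+ = 3 = 3
W- = 6 + 4.5 + 1 + 4.5 + 2 = 18
(Check: W+ + W- = 21 should equal n(n+1)/2 = 21.)
Step 4: Test statistic W = min(W+, W-) = 3.
Step 5: Ties in |d|, so use the tie-corrected normal approximation.
        E[W] = n(n+1)/4 = 6*7/4 = 10.5.
        Tie groups: |d|=6 (t=2); sum(t^3 - t) = 6.
        Var[W] = n(n+1)(2n+1)/24 - sum(t^3-t)/48 = 546/24 - 6/48 = 22.625.
        z = (W - E[W]) / sqrt(Var[W]) = (3 - 10.5) / 4.7566 = -1.5768.
        Two-sided p = 2*Phi(z) = 0.114850.
Step 6: alpha = 0.05. fail to reject H0.

W+ = 3, W- = 18, W = min = 3, p = 0.114850, fail to reject H0.


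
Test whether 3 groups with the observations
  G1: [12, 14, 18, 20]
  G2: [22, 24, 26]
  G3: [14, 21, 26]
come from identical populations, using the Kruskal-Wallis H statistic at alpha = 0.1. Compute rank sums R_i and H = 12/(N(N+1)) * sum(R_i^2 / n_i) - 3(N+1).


Step 1: Combine all N = 10 observations and assign midranks.
sorted (value, group, rank): (12,G1,1), (14,G1,2.5), (14,G3,2.5), (18,G1,4), (20,G1,5), (21,G3,6), (22,G2,7), (24,G2,8), (26,G2,9.5), (26,G3,9.5)
Step 2: Sum ranks within each group.
R_1 = 12.5 (n_1 = 4)
R_2 = 24.5 (n_2 = 3)
R_3 = 18 (n_3 = 3)
Step 3: H = 12/(N(N+1)) * sum(R_i^2/n_i) - 3(N+1)
     = 12/(10*11) * (12.5^2/4 + 24.5^2/3 + 18^2/3) - 3*11
     = 0.109091 * 347.146 - 33
     = 4.870455.
Step 4: Ties present; correction factor C = 1 - 12/(10^3 - 10) = 0.987879. Corrected H = 4.870455 / 0.987879 = 4.930215.
Step 5: Under H0, H ~ chi^2(2); p-value = 0.085000.
Step 6: alpha = 0.1. reject H0.

H = 4.9302, df = 2, p = 0.085000, reject H0.


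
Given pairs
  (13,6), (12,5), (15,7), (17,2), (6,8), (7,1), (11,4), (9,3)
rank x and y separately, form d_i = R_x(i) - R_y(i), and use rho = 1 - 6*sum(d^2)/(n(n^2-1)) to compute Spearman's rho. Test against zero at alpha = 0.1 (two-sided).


Step 1: Rank x and y separately (midranks; no ties here).
rank(x): 13->6, 12->5, 15->7, 17->8, 6->1, 7->2, 11->4, 9->3
rank(y): 6->6, 5->5, 7->7, 2->2, 8->8, 1->1, 4->4, 3->3
Step 2: d_i = R_x(i) - R_y(i); compute d_i^2.
  (6-6)^2=0, (5-5)^2=0, (7-7)^2=0, (8-2)^2=36, (1-8)^2=49, (2-1)^2=1, (4-4)^2=0, (3-3)^2=0
sum(d^2) = 86.
Step 3: rho = 1 - 6*86 / (8*(8^2 - 1)) = 1 - 516/504 = -0.023810.
Step 4: Under H0, t = rho * sqrt((n-2)/(1-rho^2)) = -0.0583 ~ t(6).
Step 5: Two-sided p-value from the t-distribution with 6 df = 0.955374.
Step 6: alpha = 0.1. fail to reject H0.

rho = -0.0238, p = 0.955374, fail to reject H0 at alpha = 0.1.


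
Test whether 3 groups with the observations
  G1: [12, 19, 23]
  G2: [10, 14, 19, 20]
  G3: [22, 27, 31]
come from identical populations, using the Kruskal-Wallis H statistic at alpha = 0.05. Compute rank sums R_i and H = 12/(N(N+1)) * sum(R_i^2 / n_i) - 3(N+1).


Step 1: Combine all N = 10 observations and assign midranks.
sorted (value, group, rank): (10,G2,1), (12,G1,2), (14,G2,3), (19,G1,4.5), (19,G2,4.5), (20,G2,6), (22,G3,7), (23,G1,8), (27,G3,9), (31,G3,10)
Step 2: Sum ranks within each group.
R_1 = 14.5 (n_1 = 3)
R_2 = 14.5 (n_2 = 4)
R_3 = 26 (n_3 = 3)
Step 3: H = 12/(N(N+1)) * sum(R_i^2/n_i) - 3(N+1)
     = 12/(10*11) * (14.5^2/3 + 14.5^2/4 + 26^2/3) - 3*11
     = 0.109091 * 347.979 - 33
     = 4.961364.
Step 4: Ties present; correction factor C = 1 - 6/(10^3 - 10) = 0.993939. Corrected H = 4.961364 / 0.993939 = 4.991616.
Step 5: Under H0, H ~ chi^2(2); p-value = 0.082430.
Step 6: alpha = 0.05. fail to reject H0.

H = 4.9916, df = 2, p = 0.082430, fail to reject H0.


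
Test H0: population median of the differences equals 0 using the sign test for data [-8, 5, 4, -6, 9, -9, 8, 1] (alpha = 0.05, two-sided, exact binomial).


Step 1: Discard zero differences. Original n = 8; n_eff = number of nonzero differences = 8.
Nonzero differences (with sign): -8, +5, +4, -6, +9, -9, +8, +1
Step 2: Count signs: positive = 5, negative = 3.
Step 3: Under H0: P(positive) = 0.5, so the number of positives S ~ Bin(8, 0.5).
Step 4: Two-sided exact p-value = sum of Bin(8,0.5) probabilities at or below the observed probability = 0.726562.
Step 5: alpha = 0.05. fail to reject H0.

n_eff = 8, pos = 5, neg = 3, p = 0.726562, fail to reject H0.


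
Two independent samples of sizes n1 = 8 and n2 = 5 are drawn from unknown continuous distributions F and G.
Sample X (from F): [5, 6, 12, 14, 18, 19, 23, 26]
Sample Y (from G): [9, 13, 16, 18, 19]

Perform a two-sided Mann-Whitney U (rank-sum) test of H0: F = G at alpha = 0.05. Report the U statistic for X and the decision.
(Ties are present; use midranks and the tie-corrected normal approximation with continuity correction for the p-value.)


Step 1: Combine and sort all 13 observations; assign midranks.
sorted (value, group): (5,X), (6,X), (9,Y), (12,X), (13,Y), (14,X), (16,Y), (18,X), (18,Y), (19,X), (19,Y), (23,X), (26,X)
ranks: 5->1, 6->2, 9->3, 12->4, 13->5, 14->6, 16->7, 18->8.5, 18->8.5, 19->10.5, 19->10.5, 23->12, 26->13
Step 2: Rank sum for X: R1 = 1 + 2 + 4 + 6 + 8.5 + 10.5 + 12 + 13 = 57.
Step 3: U_X = R1 - n1(n1+1)/2 = 57 - 8*9/2 = 57 - 36 = 21.
       U_Y = n1*n2 - U_X = 40 - 21 = 19.
Step 4: Ties are present, so use the tie-corrected normal approximation (with continuity correction) for the p-value.
Step 5: p-value = 0.941492; compare to alpha = 0.05. fail to reject H0.

U_X = 21, p = 0.941492, fail to reject H0 at alpha = 0.05.


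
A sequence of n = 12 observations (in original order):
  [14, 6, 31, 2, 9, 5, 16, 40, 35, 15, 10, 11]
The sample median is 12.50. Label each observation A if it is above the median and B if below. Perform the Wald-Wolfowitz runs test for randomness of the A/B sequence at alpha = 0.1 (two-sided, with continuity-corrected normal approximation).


Step 1: Compute median = 12.50; label A = above, B = below.
Labels in order: ABABBBAAAABB  (n_A = 6, n_B = 6)
Step 2: Count runs R = 6.
Step 3: Under H0 (random ordering), E[R] = 2*n_A*n_B/(n_A+n_B) + 1 = 2*6*6/12 + 1 = 7.0000.
        Var[R] = 2*n_A*n_B*(2*n_A*n_B - n_A - n_B) / ((n_A+n_B)^2 * (n_A+n_B-1)) = 4320/1584 = 2.7273.
        SD[R] = 1.6514.
Step 4: Continuity-corrected z = (R + 0.5 - E[R]) / SD[R] = (6 + 0.5 - 7.0000) / 1.6514 = -0.3028.
Step 5: Two-sided p-value via normal approximation = 2*(1 - Phi(|z|)) = 0.762069.
Step 6: alpha = 0.1. fail to reject H0.

R = 6, z = -0.3028, p = 0.762069, fail to reject H0.


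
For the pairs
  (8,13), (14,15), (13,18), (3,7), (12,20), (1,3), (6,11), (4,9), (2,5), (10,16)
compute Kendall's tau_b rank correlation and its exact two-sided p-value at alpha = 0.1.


Step 1: Enumerate the 45 unordered pairs (i,j) with i<j and classify each by sign(x_j-x_i) * sign(y_j-y_i).
  (1,2):dx=+6,dy=+2->C; (1,3):dx=+5,dy=+5->C; (1,4):dx=-5,dy=-6->C; (1,5):dx=+4,dy=+7->C
  (1,6):dx=-7,dy=-10->C; (1,7):dx=-2,dy=-2->C; (1,8):dx=-4,dy=-4->C; (1,9):dx=-6,dy=-8->C
  (1,10):dx=+2,dy=+3->C; (2,3):dx=-1,dy=+3->D; (2,4):dx=-11,dy=-8->C; (2,5):dx=-2,dy=+5->D
  (2,6):dx=-13,dy=-12->C; (2,7):dx=-8,dy=-4->C; (2,8):dx=-10,dy=-6->C; (2,9):dx=-12,dy=-10->C
  (2,10):dx=-4,dy=+1->D; (3,4):dx=-10,dy=-11->C; (3,5):dx=-1,dy=+2->D; (3,6):dx=-12,dy=-15->C
  (3,7):dx=-7,dy=-7->C; (3,8):dx=-9,dy=-9->C; (3,9):dx=-11,dy=-13->C; (3,10):dx=-3,dy=-2->C
  (4,5):dx=+9,dy=+13->C; (4,6):dx=-2,dy=-4->C; (4,7):dx=+3,dy=+4->C; (4,8):dx=+1,dy=+2->C
  (4,9):dx=-1,dy=-2->C; (4,10):dx=+7,dy=+9->C; (5,6):dx=-11,dy=-17->C; (5,7):dx=-6,dy=-9->C
  (5,8):dx=-8,dy=-11->C; (5,9):dx=-10,dy=-15->C; (5,10):dx=-2,dy=-4->C; (6,7):dx=+5,dy=+8->C
  (6,8):dx=+3,dy=+6->C; (6,9):dx=+1,dy=+2->C; (6,10):dx=+9,dy=+13->C; (7,8):dx=-2,dy=-2->C
  (7,9):dx=-4,dy=-6->C; (7,10):dx=+4,dy=+5->C; (8,9):dx=-2,dy=-4->C; (8,10):dx=+6,dy=+7->C
  (9,10):dx=+8,dy=+11->C
Step 2: C = 41, D = 4, total pairs = 45.
Step 3: tau = (C - D)/(n(n-1)/2) = (41 - 4)/45 = 0.822222.
Step 4: Exact two-sided p-value (enumerate n! = 3628800 permutations of y under H0): p = 0.000358.
Step 5: alpha = 0.1. reject H0.

tau_b = 0.8222 (C=41, D=4), p = 0.000358, reject H0.


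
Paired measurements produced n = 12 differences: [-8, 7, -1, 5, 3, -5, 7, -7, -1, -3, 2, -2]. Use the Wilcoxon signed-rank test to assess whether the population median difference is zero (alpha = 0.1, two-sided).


Step 1: Drop any zero differences (none here) and take |d_i|.
|d| = [8, 7, 1, 5, 3, 5, 7, 7, 1, 3, 2, 2]
Step 2: Midrank |d_i| (ties get averaged ranks).
ranks: |8|->12, |7|->10, |1|->1.5, |5|->7.5, |3|->5.5, |5|->7.5, |7|->10, |7|->10, |1|->1.5, |3|->5.5, |2|->3.5, |2|->3.5
Step 3: Attach original signs; sum ranks with positive sign and with negative sign.
W+ = 10 + 7.5 + 5.5 + 10 + 3.5 = 36.5
W- = 12 + 1.5 + 7.5 + 10 + 1.5 + 5.5 + 3.5 = 41.5
(Check: W+ + W- = 78 should equal n(n+1)/2 = 78.)
Step 4: Test statistic W = min(W+, W-) = 36.5.
Step 5: Ties in |d|, so use the tie-corrected normal approximation.
        E[W] = n(n+1)/4 = 12*13/4 = 39.
        Tie groups: |d|=1 (t=2), |d|=2 (t=2), |d|=3 (t=2), |d|=5 (t=2), |d|=7 (t=3); sum(t^3 - t) = 48.
        Var[W] = n(n+1)(2n+1)/24 - sum(t^3-t)/48 = 3900/24 - 48/48 = 161.5.
        z = (W - E[W]) / sqrt(Var[W]) = (36.5 - 39) / 12.7083 = -0.1967.
        Two-sided p = 2*Phi(z) = 0.844045.
Step 6: alpha = 0.1. fail to reject H0.

W+ = 36.5, W- = 41.5, W = min = 36.5, p = 0.844045, fail to reject H0.


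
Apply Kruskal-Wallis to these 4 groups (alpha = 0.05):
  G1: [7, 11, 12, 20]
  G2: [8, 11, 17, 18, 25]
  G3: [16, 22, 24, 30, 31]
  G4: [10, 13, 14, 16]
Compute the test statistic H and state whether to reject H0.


Step 1: Combine all N = 18 observations and assign midranks.
sorted (value, group, rank): (7,G1,1), (8,G2,2), (10,G4,3), (11,G1,4.5), (11,G2,4.5), (12,G1,6), (13,G4,7), (14,G4,8), (16,G3,9.5), (16,G4,9.5), (17,G2,11), (18,G2,12), (20,G1,13), (22,G3,14), (24,G3,15), (25,G2,16), (30,G3,17), (31,G3,18)
Step 2: Sum ranks within each group.
R_1 = 24.5 (n_1 = 4)
R_2 = 45.5 (n_2 = 5)
R_3 = 73.5 (n_3 = 5)
R_4 = 27.5 (n_4 = 4)
Step 3: H = 12/(N(N+1)) * sum(R_i^2/n_i) - 3(N+1)
     = 12/(18*19) * (24.5^2/4 + 45.5^2/5 + 73.5^2/5 + 27.5^2/4) - 3*19
     = 0.035088 * 1833.62 - 57
     = 7.337719.
Step 4: Ties present; correction factor C = 1 - 12/(18^3 - 18) = 0.997936. Corrected H = 7.337719 / 0.997936 = 7.352896.
Step 5: Under H0, H ~ chi^2(3); p-value = 0.061461.
Step 6: alpha = 0.05. fail to reject H0.

H = 7.3529, df = 3, p = 0.061461, fail to reject H0.


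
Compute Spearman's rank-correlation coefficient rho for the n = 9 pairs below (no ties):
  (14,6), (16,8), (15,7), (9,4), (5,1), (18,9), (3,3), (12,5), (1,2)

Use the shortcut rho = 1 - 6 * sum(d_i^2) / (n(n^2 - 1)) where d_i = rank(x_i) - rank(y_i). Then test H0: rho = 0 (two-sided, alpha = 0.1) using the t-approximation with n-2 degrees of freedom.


Step 1: Rank x and y separately (midranks; no ties here).
rank(x): 14->6, 16->8, 15->7, 9->4, 5->3, 18->9, 3->2, 12->5, 1->1
rank(y): 6->6, 8->8, 7->7, 4->4, 1->1, 9->9, 3->3, 5->5, 2->2
Step 2: d_i = R_x(i) - R_y(i); compute d_i^2.
  (6-6)^2=0, (8-8)^2=0, (7-7)^2=0, (4-4)^2=0, (3-1)^2=4, (9-9)^2=0, (2-3)^2=1, (5-5)^2=0, (1-2)^2=1
sum(d^2) = 6.
Step 3: rho = 1 - 6*6 / (9*(9^2 - 1)) = 1 - 36/720 = 0.950000.
Step 4: Under H0, t = rho * sqrt((n-2)/(1-rho^2)) = 8.0495 ~ t(7).
Step 5: Two-sided p-value from the t-distribution with 7 df = 0.000088.
Step 6: alpha = 0.1. reject H0.

rho = 0.9500, p = 0.000088, reject H0 at alpha = 0.1.


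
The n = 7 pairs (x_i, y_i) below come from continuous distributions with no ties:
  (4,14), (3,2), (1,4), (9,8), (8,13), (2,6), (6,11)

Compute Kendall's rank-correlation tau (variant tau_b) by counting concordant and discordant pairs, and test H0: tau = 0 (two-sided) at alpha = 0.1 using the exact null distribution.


Step 1: Enumerate the 21 unordered pairs (i,j) with i<j and classify each by sign(x_j-x_i) * sign(y_j-y_i).
  (1,2):dx=-1,dy=-12->C; (1,3):dx=-3,dy=-10->C; (1,4):dx=+5,dy=-6->D; (1,5):dx=+4,dy=-1->D
  (1,6):dx=-2,dy=-8->C; (1,7):dx=+2,dy=-3->D; (2,3):dx=-2,dy=+2->D; (2,4):dx=+6,dy=+6->C
  (2,5):dx=+5,dy=+11->C; (2,6):dx=-1,dy=+4->D; (2,7):dx=+3,dy=+9->C; (3,4):dx=+8,dy=+4->C
  (3,5):dx=+7,dy=+9->C; (3,6):dx=+1,dy=+2->C; (3,7):dx=+5,dy=+7->C; (4,5):dx=-1,dy=+5->D
  (4,6):dx=-7,dy=-2->C; (4,7):dx=-3,dy=+3->D; (5,6):dx=-6,dy=-7->C; (5,7):dx=-2,dy=-2->C
  (6,7):dx=+4,dy=+5->C
Step 2: C = 14, D = 7, total pairs = 21.
Step 3: tau = (C - D)/(n(n-1)/2) = (14 - 7)/21 = 0.333333.
Step 4: Exact two-sided p-value (enumerate n! = 5040 permutations of y under H0): p = 0.381349.
Step 5: alpha = 0.1. fail to reject H0.

tau_b = 0.3333 (C=14, D=7), p = 0.381349, fail to reject H0.


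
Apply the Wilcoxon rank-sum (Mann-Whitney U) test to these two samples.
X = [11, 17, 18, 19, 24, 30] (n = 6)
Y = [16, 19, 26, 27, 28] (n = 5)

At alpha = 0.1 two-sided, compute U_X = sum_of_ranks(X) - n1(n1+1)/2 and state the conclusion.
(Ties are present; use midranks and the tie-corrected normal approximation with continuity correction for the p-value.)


Step 1: Combine and sort all 11 observations; assign midranks.
sorted (value, group): (11,X), (16,Y), (17,X), (18,X), (19,X), (19,Y), (24,X), (26,Y), (27,Y), (28,Y), (30,X)
ranks: 11->1, 16->2, 17->3, 18->4, 19->5.5, 19->5.5, 24->7, 26->8, 27->9, 28->10, 30->11
Step 2: Rank sum for X: R1 = 1 + 3 + 4 + 5.5 + 7 + 11 = 31.5.
Step 3: U_X = R1 - n1(n1+1)/2 = 31.5 - 6*7/2 = 31.5 - 21 = 10.5.
       U_Y = n1*n2 - U_X = 30 - 10.5 = 19.5.
Step 4: Ties are present, so use the tie-corrected normal approximation (with continuity correction) for the p-value.
Step 5: p-value = 0.464192; compare to alpha = 0.1. fail to reject H0.

U_X = 10.5, p = 0.464192, fail to reject H0 at alpha = 0.1.


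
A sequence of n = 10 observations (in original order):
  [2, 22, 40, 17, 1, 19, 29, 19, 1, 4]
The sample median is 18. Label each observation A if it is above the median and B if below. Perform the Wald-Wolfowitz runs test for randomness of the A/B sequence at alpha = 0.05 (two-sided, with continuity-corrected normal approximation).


Step 1: Compute median = 18; label A = above, B = below.
Labels in order: BAABBAAABB  (n_A = 5, n_B = 5)
Step 2: Count runs R = 5.
Step 3: Under H0 (random ordering), E[R] = 2*n_A*n_B/(n_A+n_B) + 1 = 2*5*5/10 + 1 = 6.0000.
        Var[R] = 2*n_A*n_B*(2*n_A*n_B - n_A - n_B) / ((n_A+n_B)^2 * (n_A+n_B-1)) = 2000/900 = 2.2222.
        SD[R] = 1.4907.
Step 4: Continuity-corrected z = (R + 0.5 - E[R]) / SD[R] = (5 + 0.5 - 6.0000) / 1.4907 = -0.3354.
Step 5: Two-sided p-value via normal approximation = 2*(1 - Phi(|z|)) = 0.737316.
Step 6: alpha = 0.05. fail to reject H0.

R = 5, z = -0.3354, p = 0.737316, fail to reject H0.


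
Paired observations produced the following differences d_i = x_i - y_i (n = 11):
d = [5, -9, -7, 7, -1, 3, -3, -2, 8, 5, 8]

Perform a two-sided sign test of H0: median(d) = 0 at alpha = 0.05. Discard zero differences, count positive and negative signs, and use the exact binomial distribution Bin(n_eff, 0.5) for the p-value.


Step 1: Discard zero differences. Original n = 11; n_eff = number of nonzero differences = 11.
Nonzero differences (with sign): +5, -9, -7, +7, -1, +3, -3, -2, +8, +5, +8
Step 2: Count signs: positive = 6, negative = 5.
Step 3: Under H0: P(positive) = 0.5, so the number of positives S ~ Bin(11, 0.5).
Step 4: Two-sided exact p-value = sum of Bin(11,0.5) probabilities at or below the observed probability = 1.000000.
Step 5: alpha = 0.05. fail to reject H0.

n_eff = 11, pos = 6, neg = 5, p = 1.000000, fail to reject H0.


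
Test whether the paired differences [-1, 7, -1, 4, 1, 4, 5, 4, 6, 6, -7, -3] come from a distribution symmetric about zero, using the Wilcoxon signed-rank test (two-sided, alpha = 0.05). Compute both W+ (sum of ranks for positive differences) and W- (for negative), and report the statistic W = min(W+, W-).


Step 1: Drop any zero differences (none here) and take |d_i|.
|d| = [1, 7, 1, 4, 1, 4, 5, 4, 6, 6, 7, 3]
Step 2: Midrank |d_i| (ties get averaged ranks).
ranks: |1|->2, |7|->11.5, |1|->2, |4|->6, |1|->2, |4|->6, |5|->8, |4|->6, |6|->9.5, |6|->9.5, |7|->11.5, |3|->4
Step 3: Attach original signs; sum ranks with positive sign and with negative sign.
W+ = 11.5 + 6 + 2 + 6 + 8 + 6 + 9.5 + 9.5 = 58.5
W- = 2 + 2 + 11.5 + 4 = 19.5
(Check: W+ + W- = 78 should equal n(n+1)/2 = 78.)
Step 4: Test statistic W = min(W+, W-) = 19.5.
Step 5: Ties in |d|, so use the tie-corrected normal approximation.
        E[W] = n(n+1)/4 = 12*13/4 = 39.
        Tie groups: |d|=1 (t=3), |d|=4 (t=3), |d|=6 (t=2), |d|=7 (t=2); sum(t^3 - t) = 60.
        Var[W] = n(n+1)(2n+1)/24 - sum(t^3-t)/48 = 3900/24 - 60/48 = 161.25.
        z = (W - E[W]) / sqrt(Var[W]) = (19.5 - 39) / 12.6984 = -1.5356.
        Two-sided p = 2*Phi(z) = 0.124631.
Step 6: alpha = 0.05. fail to reject H0.

W+ = 58.5, W- = 19.5, W = min = 19.5, p = 0.124631, fail to reject H0.


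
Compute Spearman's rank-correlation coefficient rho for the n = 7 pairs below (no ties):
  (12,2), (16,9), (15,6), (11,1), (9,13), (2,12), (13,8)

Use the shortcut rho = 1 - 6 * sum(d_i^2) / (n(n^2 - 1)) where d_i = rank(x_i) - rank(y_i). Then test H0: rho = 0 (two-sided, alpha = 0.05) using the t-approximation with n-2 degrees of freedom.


Step 1: Rank x and y separately (midranks; no ties here).
rank(x): 12->4, 16->7, 15->6, 11->3, 9->2, 2->1, 13->5
rank(y): 2->2, 9->5, 6->3, 1->1, 13->7, 12->6, 8->4
Step 2: d_i = R_x(i) - R_y(i); compute d_i^2.
  (4-2)^2=4, (7-5)^2=4, (6-3)^2=9, (3-1)^2=4, (2-7)^2=25, (1-6)^2=25, (5-4)^2=1
sum(d^2) = 72.
Step 3: rho = 1 - 6*72 / (7*(7^2 - 1)) = 1 - 432/336 = -0.285714.
Step 4: Under H0, t = rho * sqrt((n-2)/(1-rho^2)) = -0.6667 ~ t(5).
Step 5: Two-sided p-value from the t-distribution with 5 df = 0.534509.
Step 6: alpha = 0.05. fail to reject H0.

rho = -0.2857, p = 0.534509, fail to reject H0 at alpha = 0.05.


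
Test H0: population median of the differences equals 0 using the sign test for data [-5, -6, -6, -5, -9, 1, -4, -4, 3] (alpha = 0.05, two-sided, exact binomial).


Step 1: Discard zero differences. Original n = 9; n_eff = number of nonzero differences = 9.
Nonzero differences (with sign): -5, -6, -6, -5, -9, +1, -4, -4, +3
Step 2: Count signs: positive = 2, negative = 7.
Step 3: Under H0: P(positive) = 0.5, so the number of positives S ~ Bin(9, 0.5).
Step 4: Two-sided exact p-value = sum of Bin(9,0.5) probabilities at or below the observed probability = 0.179688.
Step 5: alpha = 0.05. fail to reject H0.

n_eff = 9, pos = 2, neg = 7, p = 0.179688, fail to reject H0.


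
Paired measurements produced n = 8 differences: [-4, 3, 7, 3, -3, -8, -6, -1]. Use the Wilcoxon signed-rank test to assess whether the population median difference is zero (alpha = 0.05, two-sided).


Step 1: Drop any zero differences (none here) and take |d_i|.
|d| = [4, 3, 7, 3, 3, 8, 6, 1]
Step 2: Midrank |d_i| (ties get averaged ranks).
ranks: |4|->5, |3|->3, |7|->7, |3|->3, |3|->3, |8|->8, |6|->6, |1|->1
Step 3: Attach original signs; sum ranks with positive sign and with negative sign.
W+ = 3 + 7 + 3 = 13
W- = 5 + 3 + 8 + 6 + 1 = 23
(Check: W+ + W- = 36 should equal n(n+1)/2 = 36.)
Step 4: Test statistic W = min(W+, W-) = 13.
Step 5: Ties in |d|, so use the tie-corrected normal approximation.
        E[W] = n(n+1)/4 = 8*9/4 = 18.
        Tie groups: |d|=3 (t=3); sum(t^3 - t) = 24.
        Var[W] = n(n+1)(2n+1)/24 - sum(t^3-t)/48 = 1224/24 - 24/48 = 50.5.
        z = (W - E[W]) / sqrt(Var[W]) = (13 - 18) / 7.1063 = -0.7036.
        Two-sided p = 2*Phi(z) = 0.481683.
Step 6: alpha = 0.05. fail to reject H0.

W+ = 13, W- = 23, W = min = 13, p = 0.481683, fail to reject H0.


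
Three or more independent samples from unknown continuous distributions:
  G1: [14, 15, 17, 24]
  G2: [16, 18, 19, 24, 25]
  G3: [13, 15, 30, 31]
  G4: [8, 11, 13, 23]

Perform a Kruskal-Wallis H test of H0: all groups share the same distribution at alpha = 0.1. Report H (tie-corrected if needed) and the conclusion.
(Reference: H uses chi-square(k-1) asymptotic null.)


Step 1: Combine all N = 17 observations and assign midranks.
sorted (value, group, rank): (8,G4,1), (11,G4,2), (13,G3,3.5), (13,G4,3.5), (14,G1,5), (15,G1,6.5), (15,G3,6.5), (16,G2,8), (17,G1,9), (18,G2,10), (19,G2,11), (23,G4,12), (24,G1,13.5), (24,G2,13.5), (25,G2,15), (30,G3,16), (31,G3,17)
Step 2: Sum ranks within each group.
R_1 = 34 (n_1 = 4)
R_2 = 57.5 (n_2 = 5)
R_3 = 43 (n_3 = 4)
R_4 = 18.5 (n_4 = 4)
Step 3: H = 12/(N(N+1)) * sum(R_i^2/n_i) - 3(N+1)
     = 12/(17*18) * (34^2/4 + 57.5^2/5 + 43^2/4 + 18.5^2/4) - 3*18
     = 0.039216 * 1498.06 - 54
     = 4.747549.
Step 4: Ties present; correction factor C = 1 - 18/(17^3 - 17) = 0.996324. Corrected H = 4.747549 / 0.996324 = 4.765068.
Step 5: Under H0, H ~ chi^2(3); p-value = 0.189831.
Step 6: alpha = 0.1. fail to reject H0.

H = 4.7651, df = 3, p = 0.189831, fail to reject H0.
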